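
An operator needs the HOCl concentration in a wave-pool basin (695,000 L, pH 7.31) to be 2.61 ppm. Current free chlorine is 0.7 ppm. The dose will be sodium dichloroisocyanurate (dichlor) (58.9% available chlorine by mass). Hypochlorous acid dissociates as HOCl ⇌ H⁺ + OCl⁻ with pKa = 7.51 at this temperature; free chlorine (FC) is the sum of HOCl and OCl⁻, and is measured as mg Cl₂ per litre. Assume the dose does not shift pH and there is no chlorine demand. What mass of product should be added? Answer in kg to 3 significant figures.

4.20 kg

[OCl⁻]/[HOCl] = 10^(pH − pKa) = 10^(7.31 − 7.51) = 0.631; fraction as HOCl = 1/(1 + 0.631) = 0.6131.
Free chlorine required for 2.61 ppm HOCl: 2.61 / 0.6131 = 4.257 ppm.
FC to add: 4.257 − 0.7 = 3.557 mg/L as Cl₂.
Cl₂ equivalent: 3.557 mg/L × 695,000 L = 2472 g.
Product at 58.9% available Cl: 2472 / 0.589 = 4197 g.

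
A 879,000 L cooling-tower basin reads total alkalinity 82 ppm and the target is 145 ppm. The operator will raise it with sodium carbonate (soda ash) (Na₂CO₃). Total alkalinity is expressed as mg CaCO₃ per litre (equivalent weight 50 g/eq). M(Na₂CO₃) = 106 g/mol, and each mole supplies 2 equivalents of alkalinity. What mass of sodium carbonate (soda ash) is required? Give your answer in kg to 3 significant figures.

58.7 kg

Alkalinity to add: (145 − 82) = 63 mg/L as CaCO₃ × 879,000 L = 55,380 g as CaCO₃.
Equivalents: 55,380 g ÷ 50 g/eq = 1108 eq.
Each mole of Na₂CO₃ supplies 2 eq, so 1108 / 2 = 553.8 mol.
Mass: 553.8 mol × 106 g/mol = 58,700 g.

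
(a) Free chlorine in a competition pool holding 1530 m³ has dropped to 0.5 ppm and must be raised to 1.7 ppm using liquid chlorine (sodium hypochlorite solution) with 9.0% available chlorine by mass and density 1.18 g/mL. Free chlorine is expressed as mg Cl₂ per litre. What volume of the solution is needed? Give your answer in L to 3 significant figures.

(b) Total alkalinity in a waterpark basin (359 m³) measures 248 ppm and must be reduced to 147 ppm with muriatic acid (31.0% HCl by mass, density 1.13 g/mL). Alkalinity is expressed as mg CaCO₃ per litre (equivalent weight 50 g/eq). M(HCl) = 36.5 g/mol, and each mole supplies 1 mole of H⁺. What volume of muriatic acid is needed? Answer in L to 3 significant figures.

(a) 17.3 L; (b) 75.6 L

(a) Volume: 1530 m³ = 1,530,000 L.
(a) Chlorine deficit: 1.7 − 0.5 = 1.2 ppm = 1.2 mg/L as Cl₂.
(a) Cl₂ equivalent needed: 1.2 mg/L × 1,530,000 L = 1,836,000 mg = 1836 g.
(a) Product at 9.0% available chlorine: 1836 / 0.09 = 20,400 g.
(a) Volume at density 1.18 g/mL: 20,400 g ÷ 1.18 g/mL = 17,290 mL.

(b) Volume: 359 m³ = 359,000 L.
(b) Alkalinity to neutralize: (248 − 147) = 101 mg/L as CaCO₃ × 359,000 L = 36,260 g as CaCO₃.
(b) Equivalents of H⁺ required: 36,260 ÷ 50 g/eq = 725.2 eq = 725.2 mol HCl.
(b) Mass of HCl: 725.2 × 36.5 = 26,470 g.
(b) Mass of 31.0% solution: 26,470 / 0.31 = 85,380 g.
(b) Volume: 85,380 g ÷ 1.13 g/mL = 75,560 mL.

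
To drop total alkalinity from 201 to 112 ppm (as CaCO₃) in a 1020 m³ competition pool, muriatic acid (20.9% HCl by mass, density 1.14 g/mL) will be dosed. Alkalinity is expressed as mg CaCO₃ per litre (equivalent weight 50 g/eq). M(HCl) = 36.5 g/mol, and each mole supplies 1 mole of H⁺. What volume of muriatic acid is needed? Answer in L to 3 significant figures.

Volume: 1020 m³ = 1,020,000 L.
Alkalinity to neutralize: (201 − 112) = 89 mg/L as CaCO₃ × 1,020,000 L = 90,780 g as CaCO₃.
Equivalents of H⁺ required: 90,780 ÷ 50 g/eq = 1816 eq = 1816 mol HCl.
Mass of HCl: 1816 × 36.5 = 66,270 g.
Mass of 20.9% solution: 66,270 / 0.209 = 317,100 g.
Volume: 317,100 g ÷ 1.14 g/mL = 278,100 mL.

278 L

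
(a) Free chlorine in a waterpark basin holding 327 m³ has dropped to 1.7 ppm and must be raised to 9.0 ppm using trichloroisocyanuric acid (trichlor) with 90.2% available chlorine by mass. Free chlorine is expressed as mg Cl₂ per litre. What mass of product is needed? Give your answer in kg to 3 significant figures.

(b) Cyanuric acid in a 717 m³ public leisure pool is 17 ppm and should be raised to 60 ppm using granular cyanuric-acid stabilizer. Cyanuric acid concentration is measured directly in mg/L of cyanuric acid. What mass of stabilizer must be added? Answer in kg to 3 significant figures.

(a) 2.65 kg; (b) 30.8 kg

(a) Volume: 327 m³ = 327,000 L.
(a) Chlorine deficit: 9.0 − 1.7 = 7.3 ppm = 7.3 mg/L as Cl₂.
(a) Cl₂ equivalent needed: 7.3 mg/L × 327,000 L = 2,387,000 mg = 2387 g.
(a) Product at 90.2% available chlorine: 2387 / 0.902 = 2646 g.

(b) Volume: 717 m³ = 717,000 L.
(b) CYA to add: (60 − 17) = 43 mg/L × 717,000 L = 30,830 g cyanuric acid.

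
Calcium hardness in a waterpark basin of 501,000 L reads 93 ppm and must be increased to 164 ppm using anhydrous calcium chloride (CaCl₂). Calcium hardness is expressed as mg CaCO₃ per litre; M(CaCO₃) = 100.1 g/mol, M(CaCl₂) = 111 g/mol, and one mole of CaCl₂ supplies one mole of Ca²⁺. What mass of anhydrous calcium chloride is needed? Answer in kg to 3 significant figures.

39.4 kg

Hardness to add: (164 − 93) = 71 mg/L as CaCO₃ × 501,000 L = 35,570 g as CaCO₃.
Moles of Ca²⁺ (1 mol Ca²⁺ ≡ 1 mol CaCO₃): 35,570 / 100.1 g/mol = 355.4 mol.
Mass of CaCl₂: 355.4 × 111 = 39,440 g.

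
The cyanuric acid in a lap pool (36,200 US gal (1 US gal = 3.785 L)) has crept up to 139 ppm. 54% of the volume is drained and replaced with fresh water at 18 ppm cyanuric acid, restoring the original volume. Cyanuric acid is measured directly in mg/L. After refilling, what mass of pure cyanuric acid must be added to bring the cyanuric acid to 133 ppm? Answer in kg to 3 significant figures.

8.13 kg

Volume: 36,200 US gal × 3.785 L/gal = 137,017 L.
After draining 54% and refilling: 139 × 0.46 + 18 × 0.54 = 73.66 ppm.
Deficit to target: 133 − 73.66 = 59.34 mg/L.
Mass: 59.34 mg/L × 137,017 L = 8131 g cyanuric acid.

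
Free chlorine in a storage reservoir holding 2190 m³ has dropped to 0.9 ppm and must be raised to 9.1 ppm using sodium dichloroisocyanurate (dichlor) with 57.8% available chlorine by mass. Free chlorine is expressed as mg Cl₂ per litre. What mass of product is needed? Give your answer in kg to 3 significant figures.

31.1 kg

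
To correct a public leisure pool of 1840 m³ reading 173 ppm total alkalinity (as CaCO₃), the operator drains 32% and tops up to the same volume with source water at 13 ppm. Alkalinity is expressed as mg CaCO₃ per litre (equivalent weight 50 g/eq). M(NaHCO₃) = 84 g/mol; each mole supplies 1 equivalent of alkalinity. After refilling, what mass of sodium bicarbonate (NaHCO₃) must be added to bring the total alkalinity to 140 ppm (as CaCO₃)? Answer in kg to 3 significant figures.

56.3 kg

Volume: 1840 m³ = 1,840,000 L.
After draining 32% and refilling: 173 × 0.68 + 13 × 0.32 = 121.8 ppm.
Deficit to target: 140 − 121.8 = 18.2 mg/L.
As CaCO₃: 18.2 mg/L × 1,840,000 L = 33,490 g; ÷ 50 g/eq ÷ 1 = 669.8 mol NaHCO₃.
Mass: 669.8 × 84 = 56,260 g.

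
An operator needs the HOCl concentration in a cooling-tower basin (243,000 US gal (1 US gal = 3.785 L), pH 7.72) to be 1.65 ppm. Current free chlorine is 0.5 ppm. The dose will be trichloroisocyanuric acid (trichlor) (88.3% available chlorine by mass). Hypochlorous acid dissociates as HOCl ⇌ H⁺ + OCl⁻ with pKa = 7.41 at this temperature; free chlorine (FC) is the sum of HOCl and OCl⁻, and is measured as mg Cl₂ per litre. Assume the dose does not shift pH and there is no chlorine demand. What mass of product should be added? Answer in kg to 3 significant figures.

4.71 kg

Volume: 243,000 US gal × 3.785 L/gal = 919,755 L.
[OCl⁻]/[HOCl] = 10^(pH − pKa) = 10^(7.72 − 7.41) = 2.042; fraction as HOCl = 1/(1 + 2.042) = 0.3288.
Free chlorine required for 1.65 ppm HOCl: 1.65 / 0.3288 = 5.019 ppm.
FC to add: 5.019 − 0.5 = 4.519 mg/L as Cl₂.
Cl₂ equivalent: 4.519 mg/L × 919,755 L = 4156 g.
Product at 88.3% available Cl: 4156 / 0.883 = 4707 g.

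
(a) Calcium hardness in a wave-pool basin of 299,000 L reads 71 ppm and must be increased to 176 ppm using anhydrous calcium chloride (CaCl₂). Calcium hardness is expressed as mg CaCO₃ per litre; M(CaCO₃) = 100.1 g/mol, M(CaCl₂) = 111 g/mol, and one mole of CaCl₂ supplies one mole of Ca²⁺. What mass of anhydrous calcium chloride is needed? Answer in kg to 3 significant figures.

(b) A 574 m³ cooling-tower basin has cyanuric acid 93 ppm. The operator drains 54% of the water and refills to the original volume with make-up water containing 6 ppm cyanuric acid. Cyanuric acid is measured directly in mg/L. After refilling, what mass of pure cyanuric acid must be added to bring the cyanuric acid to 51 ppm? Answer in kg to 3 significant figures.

(a) Hardness to add: (176 − 71) = 105 mg/L as CaCO₃ × 299,000 L = 31,400 g as CaCO₃.
(a) Moles of Ca²⁺ (1 mol Ca²⁺ ≡ 1 mol CaCO₃): 31,400 / 100.1 g/mol = 313.6 mol.
(a) Mass of CaCl₂: 313.6 × 111 = 34,810 g.

(b) Volume: 574 m³ = 574,000 L.
(b) After draining 54% and refilling: 93 × 0.46 + 6 × 0.54 = 46.02 ppm.
(b) Deficit to target: 51 − 46.02 = 4.98 mg/L.
(b) Mass: 4.98 mg/L × 574,000 L = 2859 g cyanuric acid.

(a) 34.8 kg; (b) 2.86 kg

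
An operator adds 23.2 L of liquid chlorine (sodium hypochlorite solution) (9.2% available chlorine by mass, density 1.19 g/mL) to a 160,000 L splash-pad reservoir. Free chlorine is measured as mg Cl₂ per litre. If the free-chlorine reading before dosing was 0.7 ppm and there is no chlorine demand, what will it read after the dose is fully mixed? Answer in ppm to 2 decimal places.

16.57 ppm

Mass of solution: 23.2 L × 1000 mL/L × 1.19 g/mL = 27,610 g.
Available chlorine delivered: 27,610 g × 0.092 = 2540 g as Cl₂.
Concentration rise: 2540 g / 160,000 L = 15.87 mg/L = 15.87 ppm.
Final FC: 0.7 + 15.87 = 16.57 ppm.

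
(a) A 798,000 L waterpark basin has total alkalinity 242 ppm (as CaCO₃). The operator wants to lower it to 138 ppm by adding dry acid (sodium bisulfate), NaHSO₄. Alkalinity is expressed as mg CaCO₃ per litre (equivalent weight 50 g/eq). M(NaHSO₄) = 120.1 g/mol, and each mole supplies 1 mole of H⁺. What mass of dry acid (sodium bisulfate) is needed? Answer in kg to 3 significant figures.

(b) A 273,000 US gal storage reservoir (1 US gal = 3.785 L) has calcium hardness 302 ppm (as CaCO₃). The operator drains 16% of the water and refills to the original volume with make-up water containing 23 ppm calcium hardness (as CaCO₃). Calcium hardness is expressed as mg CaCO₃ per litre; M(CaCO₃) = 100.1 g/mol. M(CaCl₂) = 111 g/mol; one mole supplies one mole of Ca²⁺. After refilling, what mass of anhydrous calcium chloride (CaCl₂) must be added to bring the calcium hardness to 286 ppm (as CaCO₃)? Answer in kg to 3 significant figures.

(a) 199 kg; (b) 32.8 kg

(a) Alkalinity to neutralize: (242 − 138) = 104 mg/L as CaCO₃ × 798,000 L = 82,990 g as CaCO₃.
(a) Equivalents of H⁺ required: 82,990 ÷ 50 g/eq = 1660 eq = 1660 mol NaHSO₄.
(a) Mass of NaHSO₄: 1660 × 120.1 = 199,300 g.

(b) Volume: 273,000 US gal × 3.785 L/gal = 1,033,305 L.
(b) After draining 16% and refilling: 302 × 0.84 + 23 × 0.16 = 257.36 ppm.
(b) Deficit to target: 286 − 257.36 = 28.64 mg/L.
(b) As CaCO₃: 28.64 mg/L × 1,033,305 L = 29,590 g; ÷ 100.1 = 295.6 mol Ca²⁺.
(b) Mass: 295.6 × 111 = 32,820 g.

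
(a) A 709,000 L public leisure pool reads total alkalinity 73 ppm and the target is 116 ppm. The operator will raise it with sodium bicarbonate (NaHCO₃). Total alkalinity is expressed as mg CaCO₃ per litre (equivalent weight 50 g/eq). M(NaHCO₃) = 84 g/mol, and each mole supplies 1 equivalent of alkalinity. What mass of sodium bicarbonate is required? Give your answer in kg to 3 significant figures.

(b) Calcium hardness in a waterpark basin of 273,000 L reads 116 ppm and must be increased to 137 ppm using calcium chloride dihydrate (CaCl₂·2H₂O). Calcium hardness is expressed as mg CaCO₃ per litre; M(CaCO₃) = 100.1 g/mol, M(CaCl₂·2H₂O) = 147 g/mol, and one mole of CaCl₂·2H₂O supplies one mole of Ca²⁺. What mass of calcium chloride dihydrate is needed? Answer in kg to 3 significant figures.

(a) Alkalinity to add: (116 − 73) = 43 mg/L as CaCO₃ × 709,000 L = 30,490 g as CaCO₃.
(a) Equivalents: 30,490 g ÷ 50 g/eq = 609.7 eq.
(a) NaHCO₃ supplies 1 eq per mole → 609.7 mol.
(a) Mass: 609.7 mol × 84 g/mol = 51,220 g.

(b) Hardness to add: (137 − 116) = 21 mg/L as CaCO₃ × 273,000 L = 5733 g as CaCO₃.
(b) Moles of Ca²⁺ (1 mol Ca²⁺ ≡ 1 mol CaCO₃): 5733 / 100.1 g/mol = 57.27 mol.
(b) Mass of CaCl₂·2H₂O: 57.27 × 147 = 8419 g.

(a) 51.2 kg; (b) 8.42 kg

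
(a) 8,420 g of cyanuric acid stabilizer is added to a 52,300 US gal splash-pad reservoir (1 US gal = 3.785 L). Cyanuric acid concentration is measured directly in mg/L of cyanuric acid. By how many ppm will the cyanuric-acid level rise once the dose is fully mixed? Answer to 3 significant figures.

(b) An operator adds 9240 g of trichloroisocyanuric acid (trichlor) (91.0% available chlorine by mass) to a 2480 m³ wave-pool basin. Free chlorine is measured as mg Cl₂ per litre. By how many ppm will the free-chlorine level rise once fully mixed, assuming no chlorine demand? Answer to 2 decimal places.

(a) 42.5 ppm; (b) 3.39 ppm

(a) Volume: 52,300 US gal × 3.785 L/gal = 197,956 L.
(a) Rise: 8,420 g / 197,956 L × 1000 = 42.53 mg/L.

(b) Volume: 2480 m³ = 2,480,000 L.
(b) Available chlorine delivered: 9240 g × 0.91 = 8408 g as Cl₂.
(b) Concentration rise: 8408 g / 2,480,000 L = 3.39 mg/L = 3.39 ppm.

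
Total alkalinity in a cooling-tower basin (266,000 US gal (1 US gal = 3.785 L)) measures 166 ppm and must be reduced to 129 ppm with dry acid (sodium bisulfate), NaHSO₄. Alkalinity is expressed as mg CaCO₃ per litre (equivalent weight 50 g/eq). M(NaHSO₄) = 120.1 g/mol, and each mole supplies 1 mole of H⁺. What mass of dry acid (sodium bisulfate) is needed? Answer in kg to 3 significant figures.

89.5 kg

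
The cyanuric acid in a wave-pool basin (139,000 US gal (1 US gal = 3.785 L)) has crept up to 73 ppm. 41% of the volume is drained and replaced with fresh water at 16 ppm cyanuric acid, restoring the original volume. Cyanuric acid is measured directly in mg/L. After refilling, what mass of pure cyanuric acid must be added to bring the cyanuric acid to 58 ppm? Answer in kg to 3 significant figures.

Volume: 139,000 US gal × 3.785 L/gal = 526,115 L.
After draining 41% and refilling: 73 × 0.59 + 16 × 0.41 = 49.63 ppm.
Deficit to target: 58 − 49.63 = 8.37 mg/L.
Mass: 8.37 mg/L × 526,115 L = 4404 g cyanuric acid.

4.40 kg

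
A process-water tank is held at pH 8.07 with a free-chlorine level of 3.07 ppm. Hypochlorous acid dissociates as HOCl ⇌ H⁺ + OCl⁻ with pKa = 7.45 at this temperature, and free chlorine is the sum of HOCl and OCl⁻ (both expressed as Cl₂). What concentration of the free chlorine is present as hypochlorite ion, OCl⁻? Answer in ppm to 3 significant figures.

2.48 ppm

[OCl⁻]/[HOCl] = 10^(pH − pKa) = 10^(8.07 − 7.45) = 10^0.62 = 4.169.
Fraction as HOCl = 1 / (1 + 4.169) = 0.1935.
OCl⁻ = (1 − 0.1935) × 3.07 ppm = 2.476 ppm.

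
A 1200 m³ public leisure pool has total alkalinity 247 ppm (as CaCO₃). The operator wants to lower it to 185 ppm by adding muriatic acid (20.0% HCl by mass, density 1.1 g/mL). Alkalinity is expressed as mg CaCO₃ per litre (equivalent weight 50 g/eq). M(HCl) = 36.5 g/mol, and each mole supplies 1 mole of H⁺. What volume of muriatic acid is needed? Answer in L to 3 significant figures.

Volume: 1200 m³ = 1,200,000 L.
Alkalinity to neutralize: (247 − 185) = 62 mg/L as CaCO₃ × 1,200,000 L = 74,400 g as CaCO₃.
Equivalents of H⁺ required: 74,400 ÷ 50 g/eq = 1488 eq = 1488 mol HCl.
Mass of HCl: 1488 × 36.5 = 54,310 g.
Mass of 20.0% solution: 54,310 / 0.2 = 271,600 g.
Volume: 271,600 g ÷ 1.1 g/mL = 246,900 mL.

247 L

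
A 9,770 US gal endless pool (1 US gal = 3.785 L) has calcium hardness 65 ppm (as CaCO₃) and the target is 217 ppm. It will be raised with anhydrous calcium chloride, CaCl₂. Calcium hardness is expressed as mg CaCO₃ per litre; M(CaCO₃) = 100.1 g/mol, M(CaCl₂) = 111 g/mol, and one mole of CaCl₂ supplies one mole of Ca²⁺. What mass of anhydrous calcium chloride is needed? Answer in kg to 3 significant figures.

Volume: 9,770 US gal × 3.785 L/gal = 36,979 L.
Hardness to add: (217 − 65) = 152 mg/L as CaCO₃ × 36,979 L = 5621 g as CaCO₃.
Moles of Ca²⁺ (1 mol Ca²⁺ ≡ 1 mol CaCO₃): 5621 / 100.1 g/mol = 56.15 mol.
Mass of CaCl₂: 56.15 × 111 = 6233 g.

6.23 kg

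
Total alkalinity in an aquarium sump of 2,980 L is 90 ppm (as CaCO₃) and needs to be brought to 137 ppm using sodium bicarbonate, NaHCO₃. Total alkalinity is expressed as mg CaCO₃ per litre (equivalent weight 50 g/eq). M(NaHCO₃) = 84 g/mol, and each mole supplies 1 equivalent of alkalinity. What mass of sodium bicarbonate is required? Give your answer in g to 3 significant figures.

235 g

Alkalinity to add: (137 − 90) = 47 mg/L as CaCO₃ × 2,980 L = 140.1 g as CaCO₃.
Equivalents: 140.1 g ÷ 50 g/eq = 2.801 eq.
NaHCO₃ supplies 1 eq per mole → 2.801 mol.
Mass: 2.801 mol × 84 g/mol = 235.3 g.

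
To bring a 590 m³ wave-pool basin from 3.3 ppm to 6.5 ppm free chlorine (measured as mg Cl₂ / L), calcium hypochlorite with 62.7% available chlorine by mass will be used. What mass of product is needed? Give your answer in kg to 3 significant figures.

Volume: 590 m³ = 590,000 L.
Chlorine deficit: 6.5 − 3.3 = 3.2 ppm = 3.2 mg/L as Cl₂.
Cl₂ equivalent needed: 3.2 mg/L × 590,000 L = 1,888,000 mg = 1888 g.
Product at 62.7% available chlorine: 1888 / 0.627 = 3011 g.

3.01 kg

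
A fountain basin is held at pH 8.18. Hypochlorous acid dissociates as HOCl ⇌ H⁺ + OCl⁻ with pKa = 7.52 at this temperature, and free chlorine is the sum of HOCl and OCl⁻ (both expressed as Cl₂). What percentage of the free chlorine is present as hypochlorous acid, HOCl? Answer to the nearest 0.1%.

18.0%

[OCl⁻]/[HOCl] = 10^(pH − pKa) = 10^(8.18 − 7.52) = 10^0.66 = 4.571.
Fraction as HOCl = 1 / (1 + 4.571) = 0.1795.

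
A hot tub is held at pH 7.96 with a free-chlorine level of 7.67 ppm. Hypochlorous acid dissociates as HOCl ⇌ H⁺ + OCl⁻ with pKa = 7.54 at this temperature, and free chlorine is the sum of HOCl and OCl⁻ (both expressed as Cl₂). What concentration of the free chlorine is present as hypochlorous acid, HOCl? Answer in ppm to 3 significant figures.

2.11 ppm

[OCl⁻]/[HOCl] = 10^(pH − pKa) = 10^(7.96 − 7.54) = 10^0.42 = 2.63.
Fraction as HOCl = 1 / (1 + 2.63) = 0.2755.
HOCl = 0.2755 × 7.67 ppm = 2.113 ppm.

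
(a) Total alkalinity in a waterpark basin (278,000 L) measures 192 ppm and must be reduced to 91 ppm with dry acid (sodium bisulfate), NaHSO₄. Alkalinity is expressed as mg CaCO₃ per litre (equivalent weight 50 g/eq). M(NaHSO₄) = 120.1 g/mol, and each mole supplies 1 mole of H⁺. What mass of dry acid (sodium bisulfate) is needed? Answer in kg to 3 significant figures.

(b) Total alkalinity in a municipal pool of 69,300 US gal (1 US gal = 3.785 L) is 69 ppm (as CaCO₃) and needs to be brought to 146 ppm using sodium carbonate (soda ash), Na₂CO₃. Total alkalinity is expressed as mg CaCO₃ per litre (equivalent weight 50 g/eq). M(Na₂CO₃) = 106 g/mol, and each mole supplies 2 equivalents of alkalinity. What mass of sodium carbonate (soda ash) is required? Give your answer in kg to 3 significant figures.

(a) Alkalinity to neutralize: (192 − 91) = 101 mg/L as CaCO₃ × 278,000 L = 28,080 g as CaCO₃.
(a) Equivalents of H⁺ required: 28,080 ÷ 50 g/eq = 561.6 eq = 561.6 mol NaHSO₄.
(a) Mass of NaHSO₄: 561.6 × 120.1 = 67,440 g.

(b) Volume: 69,300 US gal × 3.785 L/gal = 262,300 L.
(b) Alkalinity to add: (146 − 69) = 77 mg/L as CaCO₃ × 262,300 L = 20,200 g as CaCO₃.
(b) Equivalents: 20,200 g ÷ 50 g/eq = 403.9 eq.
(b) Each mole of Na₂CO₃ supplies 2 eq, so 403.9 / 2 = 202 mol.
(b) Mass: 202 mol × 106 g/mol = 21,410 g.

(a) 67.4 kg; (b) 21.4 kg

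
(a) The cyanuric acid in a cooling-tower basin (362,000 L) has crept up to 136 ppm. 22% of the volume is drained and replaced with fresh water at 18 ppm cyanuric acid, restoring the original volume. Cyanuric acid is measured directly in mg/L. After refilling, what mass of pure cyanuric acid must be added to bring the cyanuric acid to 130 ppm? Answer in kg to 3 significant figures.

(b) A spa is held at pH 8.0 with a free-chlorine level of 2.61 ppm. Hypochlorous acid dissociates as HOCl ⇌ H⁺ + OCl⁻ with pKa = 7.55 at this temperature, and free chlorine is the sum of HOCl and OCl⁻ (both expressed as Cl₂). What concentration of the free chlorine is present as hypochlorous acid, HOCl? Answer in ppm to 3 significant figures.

(a) After draining 22% and refilling: 136 × 0.78 + 18 × 0.22 = 110.04 ppm.
(a) Deficit to target: 130 − 110.04 = 19.96 mg/L.
(a) Mass: 19.96 mg/L × 362,000 L = 7226 g cyanuric acid.

(b) [OCl⁻]/[HOCl] = 10^(pH − pKa) = 10^(8.0 − 7.55) = 10^0.45 = 2.818.
(b) Fraction as HOCl = 1 / (1 + 2.818) = 0.2619.
(b) HOCl = 0.2619 × 2.61 ppm = 0.6835 ppm.

(a) 7.23 kg; (b) 0.684 ppm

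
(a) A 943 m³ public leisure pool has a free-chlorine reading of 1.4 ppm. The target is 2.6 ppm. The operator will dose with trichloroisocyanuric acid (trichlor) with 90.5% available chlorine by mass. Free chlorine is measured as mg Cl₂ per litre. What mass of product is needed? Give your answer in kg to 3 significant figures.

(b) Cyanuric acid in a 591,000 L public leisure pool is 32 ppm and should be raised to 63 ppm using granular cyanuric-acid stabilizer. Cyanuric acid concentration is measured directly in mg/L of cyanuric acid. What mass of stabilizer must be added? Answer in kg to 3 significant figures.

(a) Volume: 943 m³ = 943,000 L.
(a) Chlorine deficit: 2.6 − 1.4 = 1.2 ppm = 1.2 mg/L as Cl₂.
(a) Cl₂ equivalent needed: 1.2 mg/L × 943,000 L = 1,132,000 mg = 1132 g.
(a) Product at 90.5% available chlorine: 1132 / 0.905 = 1250 g.

(b) CYA to add: (63 − 32) = 31 mg/L × 591,000 L = 18,320 g cyanuric acid.

(a) 1.25 kg; (b) 18.3 kg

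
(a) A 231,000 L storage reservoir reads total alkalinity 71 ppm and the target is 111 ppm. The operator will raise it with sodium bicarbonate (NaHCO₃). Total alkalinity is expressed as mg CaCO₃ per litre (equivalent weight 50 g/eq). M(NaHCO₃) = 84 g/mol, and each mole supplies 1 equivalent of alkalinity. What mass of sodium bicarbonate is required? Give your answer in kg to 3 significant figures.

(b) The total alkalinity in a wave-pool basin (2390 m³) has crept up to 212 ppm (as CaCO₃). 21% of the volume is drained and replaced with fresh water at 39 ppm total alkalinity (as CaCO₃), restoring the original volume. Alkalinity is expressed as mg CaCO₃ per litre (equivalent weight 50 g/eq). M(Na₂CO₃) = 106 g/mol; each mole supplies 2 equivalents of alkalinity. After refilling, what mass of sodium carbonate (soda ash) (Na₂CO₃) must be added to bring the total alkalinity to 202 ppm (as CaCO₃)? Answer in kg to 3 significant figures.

(a) 15.5 kg; (b) 66.7 kg

(a) Alkalinity to add: (111 − 71) = 40 mg/L as CaCO₃ × 231,000 L = 9240 g as CaCO₃.
(a) Equivalents: 9240 g ÷ 50 g/eq = 184.8 eq.
(a) NaHCO₃ supplies 1 eq per mole → 184.8 mol.
(a) Mass: 184.8 mol × 84 g/mol = 15,520 g.

(b) Volume: 2390 m³ = 2,390,000 L.
(b) After draining 21% and refilling: 212 × 0.79 + 39 × 0.21 = 175.67 ppm.
(b) Deficit to target: 202 − 175.67 = 26.33 mg/L.
(b) As CaCO₃: 26.33 mg/L × 2,390,000 L = 62,930 g; ÷ 50 g/eq ÷ 2 = 629.3 mol Na₂CO₃.
(b) Mass: 629.3 × 106 = 66,700 g.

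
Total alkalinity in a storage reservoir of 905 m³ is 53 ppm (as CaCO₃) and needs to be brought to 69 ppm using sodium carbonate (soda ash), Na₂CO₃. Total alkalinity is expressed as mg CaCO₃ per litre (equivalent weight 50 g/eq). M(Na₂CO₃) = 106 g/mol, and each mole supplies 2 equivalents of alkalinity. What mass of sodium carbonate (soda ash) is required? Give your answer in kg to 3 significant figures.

15.3 kg

Volume: 905 m³ = 905,000 L.
Alkalinity to add: (69 − 53) = 16 mg/L as CaCO₃ × 905,000 L = 14,480 g as CaCO₃.
Equivalents: 14,480 g ÷ 50 g/eq = 289.6 eq.
Each mole of Na₂CO₃ supplies 2 eq, so 289.6 / 2 = 144.8 mol.
Mass: 144.8 mol × 106 g/mol = 15,350 g.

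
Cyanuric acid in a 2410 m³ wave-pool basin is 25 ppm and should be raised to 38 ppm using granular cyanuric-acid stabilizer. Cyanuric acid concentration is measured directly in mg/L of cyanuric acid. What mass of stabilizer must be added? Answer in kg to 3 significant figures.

Volume: 2410 m³ = 2,410,000 L.
CYA to add: (38 − 25) = 13 mg/L × 2,410,000 L = 31,330 g cyanuric acid.

31.3 kg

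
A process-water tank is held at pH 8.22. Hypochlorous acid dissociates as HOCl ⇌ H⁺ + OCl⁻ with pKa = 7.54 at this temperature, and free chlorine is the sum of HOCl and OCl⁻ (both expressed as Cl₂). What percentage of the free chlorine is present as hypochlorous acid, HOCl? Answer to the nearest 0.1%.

[OCl⁻]/[HOCl] = 10^(pH − pKa) = 10^(8.22 − 7.54) = 10^0.68 = 4.786.
Fraction as HOCl = 1 / (1 + 4.786) = 0.1728.

17.3%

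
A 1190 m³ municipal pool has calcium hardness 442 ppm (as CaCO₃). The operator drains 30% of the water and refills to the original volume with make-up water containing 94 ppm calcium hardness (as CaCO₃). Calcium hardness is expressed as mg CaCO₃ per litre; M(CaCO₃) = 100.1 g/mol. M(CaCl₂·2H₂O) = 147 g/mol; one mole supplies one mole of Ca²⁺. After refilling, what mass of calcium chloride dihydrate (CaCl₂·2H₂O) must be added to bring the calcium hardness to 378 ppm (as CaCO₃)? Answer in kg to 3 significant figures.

70.6 kg

Volume: 1190 m³ = 1,190,000 L.
After draining 30% and refilling: 442 × 0.70 + 94 × 0.30 = 337.6 ppm.
Deficit to target: 378 − 337.6 = 40.4 mg/L.
As CaCO₃: 40.4 mg/L × 1,190,000 L = 48,080 g; ÷ 100.1 = 480.3 mol Ca²⁺.
Mass: 480.3 × 147 = 70,600 g.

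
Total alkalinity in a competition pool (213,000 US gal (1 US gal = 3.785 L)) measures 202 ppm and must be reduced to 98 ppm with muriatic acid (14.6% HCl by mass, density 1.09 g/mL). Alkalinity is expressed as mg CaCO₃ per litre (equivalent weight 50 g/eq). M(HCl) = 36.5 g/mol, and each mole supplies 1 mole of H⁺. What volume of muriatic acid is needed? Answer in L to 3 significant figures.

Volume: 213,000 US gal × 3.785 L/gal = 806,205 L.
Alkalinity to neutralize: (202 − 98) = 104 mg/L as CaCO₃ × 806,205 L = 83,850 g as CaCO₃.
Equivalents of H⁺ required: 83,850 ÷ 50 g/eq = 1677 eq = 1677 mol HCl.
Mass of HCl: 1677 × 36.5 = 61,210 g.
Mass of 14.6% solution: 61,210 / 0.146 = 419,200 g.
Volume: 419,200 g ÷ 1.09 g/mL = 384,600 mL.

385 L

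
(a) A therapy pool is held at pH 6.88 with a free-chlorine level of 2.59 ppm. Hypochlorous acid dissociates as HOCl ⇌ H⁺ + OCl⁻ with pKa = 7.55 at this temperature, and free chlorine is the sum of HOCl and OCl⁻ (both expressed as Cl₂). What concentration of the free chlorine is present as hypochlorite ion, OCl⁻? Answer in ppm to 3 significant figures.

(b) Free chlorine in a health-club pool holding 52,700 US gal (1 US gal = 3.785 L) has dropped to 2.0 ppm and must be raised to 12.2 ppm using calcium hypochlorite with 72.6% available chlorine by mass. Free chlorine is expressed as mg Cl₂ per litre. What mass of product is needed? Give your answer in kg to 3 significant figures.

(a) [OCl⁻]/[HOCl] = 10^(pH − pKa) = 10^(6.88 − 7.55) = 10^-0.67 = 0.2138.
(a) Fraction as HOCl = 1 / (1 + 0.2138) = 0.8239.
(a) OCl⁻ = (1 − 0.8239) × 2.59 ppm = 0.4562 ppm.

(b) Volume: 52,700 US gal × 3.785 L/gal = 199,470 L.
(b) Chlorine deficit: 12.2 − 2.0 = 10.2 ppm = 10.2 mg/L as Cl₂.
(b) Cl₂ equivalent needed: 10.2 mg/L × 199,470 L = 2,035,000 mg = 2035 g.
(b) Product at 72.6% available chlorine: 2035 / 0.726 = 2802 g.

(a) 0.456 ppm; (b) 2.80 kg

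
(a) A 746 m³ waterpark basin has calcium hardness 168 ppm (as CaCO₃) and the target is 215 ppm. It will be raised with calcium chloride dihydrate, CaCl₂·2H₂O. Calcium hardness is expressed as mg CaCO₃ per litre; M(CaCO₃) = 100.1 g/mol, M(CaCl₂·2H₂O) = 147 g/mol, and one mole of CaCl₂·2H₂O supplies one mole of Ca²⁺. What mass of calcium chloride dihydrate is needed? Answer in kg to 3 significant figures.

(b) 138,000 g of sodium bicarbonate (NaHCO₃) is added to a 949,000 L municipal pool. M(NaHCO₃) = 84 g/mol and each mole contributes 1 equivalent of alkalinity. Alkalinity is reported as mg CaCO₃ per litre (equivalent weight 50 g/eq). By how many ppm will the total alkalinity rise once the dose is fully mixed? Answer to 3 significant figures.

(a) 51.5 kg; (b) 86.6 ppm

(a) Volume: 746 m³ = 746,000 L.
(a) Hardness to add: (215 − 168) = 47 mg/L as CaCO₃ × 746,000 L = 35,060 g as CaCO₃.
(a) Moles of Ca²⁺ (1 mol Ca²⁺ ≡ 1 mol CaCO₃): 35,060 / 100.1 g/mol = 350.3 mol.
(a) Mass of CaCl₂·2H₂O: 350.3 × 147 = 51,490 g.

(b) Moles of NaHCO₃: 138,000 g ÷ 84 g/mol = 1643 mol → 1643 eq of alkalinity.
(b) As CaCO₃: 1643 eq × 50 g/eq = 82,140 g.
(b) Rise: 82,140 g / 949,000 L × 1000 = 86.56 mg/L.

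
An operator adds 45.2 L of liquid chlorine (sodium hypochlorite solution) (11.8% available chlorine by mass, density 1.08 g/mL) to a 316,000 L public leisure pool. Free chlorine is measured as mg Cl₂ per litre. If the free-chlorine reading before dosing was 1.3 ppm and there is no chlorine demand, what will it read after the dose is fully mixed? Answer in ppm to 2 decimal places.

19.53 ppm

Mass of solution: 45.2 L × 1000 mL/L × 1.08 g/mL = 48,820 g.
Available chlorine delivered: 48,820 g × 0.118 = 5760 g as Cl₂.
Concentration rise: 5760 g / 316,000 L = 18.23 mg/L = 18.23 ppm.
Final FC: 1.3 + 18.23 = 19.53 ppm.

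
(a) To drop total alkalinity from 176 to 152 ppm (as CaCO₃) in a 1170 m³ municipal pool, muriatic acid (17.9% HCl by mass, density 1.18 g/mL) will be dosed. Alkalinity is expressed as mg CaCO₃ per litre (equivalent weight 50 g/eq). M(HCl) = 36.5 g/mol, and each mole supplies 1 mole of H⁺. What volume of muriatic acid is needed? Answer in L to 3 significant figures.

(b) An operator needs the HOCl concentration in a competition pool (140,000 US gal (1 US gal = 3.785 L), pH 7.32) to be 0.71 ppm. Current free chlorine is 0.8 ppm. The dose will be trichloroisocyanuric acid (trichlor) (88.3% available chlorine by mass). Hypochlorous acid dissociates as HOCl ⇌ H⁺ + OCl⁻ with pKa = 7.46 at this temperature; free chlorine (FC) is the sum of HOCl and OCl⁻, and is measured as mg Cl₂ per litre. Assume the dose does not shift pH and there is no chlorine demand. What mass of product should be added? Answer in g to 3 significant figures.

(a) Volume: 1170 m³ = 1,170,000 L.
(a) Alkalinity to neutralize: (176 − 152) = 24 mg/L as CaCO₃ × 1,170,000 L = 28,080 g as CaCO₃.
(a) Equivalents of H⁺ required: 28,080 ÷ 50 g/eq = 561.6 eq = 561.6 mol HCl.
(a) Mass of HCl: 561.6 × 36.5 = 20,500 g.
(a) Mass of 17.9% solution: 20,500 / 0.179 = 114,500 g.
(a) Volume: 114,500 g ÷ 1.18 g/mL = 97,050 mL.

(b) Volume: 140,000 US gal × 3.785 L/gal = 529,900 L.
(b) [OCl⁻]/[HOCl] = 10^(pH − pKa) = 10^(7.32 − 7.46) = 0.7244; fraction as HOCl = 1/(1 + 0.7244) = 0.5799.
(b) Free chlorine required for 0.71 ppm HOCl: 0.71 / 0.5799 = 1.224 ppm.
(b) FC to add: 1.224 − 0.8 = 0.4243 mg/L as Cl₂.
(b) Cl₂ equivalent: 0.4243 mg/L × 529,900 L = 224.9 g.
(b) Product at 88.3% available Cl: 224.9 / 0.883 = 254.7 g.

(a) 97.0 L; (b) 255 g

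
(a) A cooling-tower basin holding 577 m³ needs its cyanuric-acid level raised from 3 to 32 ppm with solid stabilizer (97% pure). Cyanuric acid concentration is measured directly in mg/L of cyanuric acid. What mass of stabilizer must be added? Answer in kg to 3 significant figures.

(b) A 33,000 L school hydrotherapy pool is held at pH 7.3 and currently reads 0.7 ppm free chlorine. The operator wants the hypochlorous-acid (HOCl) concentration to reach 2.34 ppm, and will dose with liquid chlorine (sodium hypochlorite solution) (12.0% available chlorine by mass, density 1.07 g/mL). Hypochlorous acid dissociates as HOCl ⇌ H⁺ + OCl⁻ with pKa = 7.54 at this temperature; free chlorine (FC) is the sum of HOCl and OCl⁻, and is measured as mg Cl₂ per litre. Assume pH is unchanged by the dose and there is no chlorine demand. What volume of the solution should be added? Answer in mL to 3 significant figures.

(a) Volume: 577 m³ = 577,000 L.
(a) CYA to add: (32 − 3) = 29 mg/L × 577,000 L = 16,730 g cyanuric acid.
(a) At 97% purity: 16,730 / 0.97 = 17,250 g product.

(b) [OCl⁻]/[HOCl] = 10^(pH − pKa) = 10^(7.3 − 7.54) = 0.5754; fraction as HOCl = 1/(1 + 0.5754) = 0.6347.
(b) Free chlorine required for 2.34 ppm HOCl: 2.34 / 0.6347 = 3.687 ppm.
(b) FC to add: 3.687 − 0.7 = 2.987 mg/L as Cl₂.
(b) Cl₂ equivalent: 2.987 mg/L × 33,000 L = 98.56 g.
(b) Product at 12.0% available Cl: 98.56 / 0.12 = 821.3 g.
(b) Volume: 821.3 g ÷ 1.07 g/mL = 767.6 mL.

(a) 17.3 kg; (b) 768 mL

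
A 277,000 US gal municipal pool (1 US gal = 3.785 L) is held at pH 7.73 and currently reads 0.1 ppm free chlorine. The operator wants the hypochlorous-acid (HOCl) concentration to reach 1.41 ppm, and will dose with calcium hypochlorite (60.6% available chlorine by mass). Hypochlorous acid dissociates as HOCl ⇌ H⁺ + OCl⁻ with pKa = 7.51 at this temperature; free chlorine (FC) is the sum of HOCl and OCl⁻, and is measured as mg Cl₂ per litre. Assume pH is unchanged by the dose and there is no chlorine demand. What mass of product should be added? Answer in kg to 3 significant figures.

6.31 kg

Volume: 277,000 US gal × 3.785 L/gal = 1,048,445 L.
[OCl⁻]/[HOCl] = 10^(pH − pKa) = 10^(7.73 − 7.51) = 1.66; fraction as HOCl = 1/(1 + 1.66) = 0.376.
Free chlorine required for 1.41 ppm HOCl: 1.41 / 0.376 = 3.75 ppm.
FC to add: 3.75 − 0.1 = 3.65 mg/L as Cl₂.
Cl₂ equivalent: 3.65 mg/L × 1,048,445 L = 3827 g.
Product at 60.6% available Cl: 3827 / 0.606 = 6315 g.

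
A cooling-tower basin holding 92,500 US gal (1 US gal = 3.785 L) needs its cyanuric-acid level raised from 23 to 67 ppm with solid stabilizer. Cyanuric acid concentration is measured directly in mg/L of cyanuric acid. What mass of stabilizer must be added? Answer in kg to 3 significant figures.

Volume: 92,500 US gal × 3.785 L/gal = 350,112 L.
CYA to add: (67 − 23) = 44 mg/L × 350,112 L = 15,400 g cyanuric acid.

15.4 kg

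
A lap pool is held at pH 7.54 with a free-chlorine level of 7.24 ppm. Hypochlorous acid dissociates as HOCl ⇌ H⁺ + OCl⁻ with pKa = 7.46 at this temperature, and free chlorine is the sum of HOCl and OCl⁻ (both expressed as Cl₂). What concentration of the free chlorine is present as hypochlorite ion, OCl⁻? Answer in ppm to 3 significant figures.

[OCl⁻]/[HOCl] = 10^(pH − pKa) = 10^(7.54 − 7.46) = 10^0.08 = 1.202.
Fraction as HOCl = 1 / (1 + 1.202) = 0.4541.
OCl⁻ = (1 − 0.4541) × 7.24 ppm = 3.952 ppm.

3.95 ppm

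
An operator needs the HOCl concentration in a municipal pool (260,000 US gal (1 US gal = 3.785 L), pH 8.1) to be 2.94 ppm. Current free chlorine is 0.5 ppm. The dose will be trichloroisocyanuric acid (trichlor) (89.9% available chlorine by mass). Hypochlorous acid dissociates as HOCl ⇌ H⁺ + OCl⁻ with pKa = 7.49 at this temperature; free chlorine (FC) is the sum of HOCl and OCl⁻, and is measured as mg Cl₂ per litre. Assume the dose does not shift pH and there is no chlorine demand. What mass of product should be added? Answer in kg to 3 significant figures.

Volume: 260,000 US gal × 3.785 L/gal = 984,100 L.
[OCl⁻]/[HOCl] = 10^(pH − pKa) = 10^(8.1 − 7.49) = 4.074; fraction as HOCl = 1/(1 + 4.074) = 0.1971.
Free chlorine required for 2.94 ppm HOCl: 2.94 / 0.1971 = 14.92 ppm.
FC to add: 14.92 − 0.5 = 14.42 mg/L as Cl₂.
Cl₂ equivalent: 14.42 mg/L × 984,100 L = 14,190 g.
Product at 89.9% available Cl: 14,190 / 0.899 = 15,780 g.

15.8 kg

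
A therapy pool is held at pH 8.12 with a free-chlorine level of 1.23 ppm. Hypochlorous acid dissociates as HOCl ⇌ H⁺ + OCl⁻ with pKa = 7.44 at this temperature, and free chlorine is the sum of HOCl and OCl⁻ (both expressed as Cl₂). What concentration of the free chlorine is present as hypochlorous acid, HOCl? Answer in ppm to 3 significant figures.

0.213 ppm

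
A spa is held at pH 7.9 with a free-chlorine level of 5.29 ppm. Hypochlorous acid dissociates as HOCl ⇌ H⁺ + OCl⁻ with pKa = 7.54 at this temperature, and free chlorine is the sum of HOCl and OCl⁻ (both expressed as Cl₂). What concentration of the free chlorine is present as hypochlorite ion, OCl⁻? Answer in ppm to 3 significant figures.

[OCl⁻]/[HOCl] = 10^(pH − pKa) = 10^(7.9 − 7.54) = 10^0.36 = 2.291.
Fraction as HOCl = 1 / (1 + 2.291) = 0.3039.
OCl⁻ = (1 − 0.3039) × 5.29 ppm = 3.683 ppm.

3.68 ppm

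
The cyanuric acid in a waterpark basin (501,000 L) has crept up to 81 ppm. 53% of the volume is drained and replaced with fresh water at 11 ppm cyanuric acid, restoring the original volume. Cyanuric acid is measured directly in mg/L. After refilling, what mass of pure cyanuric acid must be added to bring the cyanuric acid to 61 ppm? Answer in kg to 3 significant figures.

8.57 kg

After draining 53% and refilling: 81 × 0.47 + 11 × 0.53 = 43.9 ppm.
Deficit to target: 61 − 43.9 = 17.1 mg/L.
Mass: 17.1 mg/L × 501,000 L = 8567 g cyanuric acid.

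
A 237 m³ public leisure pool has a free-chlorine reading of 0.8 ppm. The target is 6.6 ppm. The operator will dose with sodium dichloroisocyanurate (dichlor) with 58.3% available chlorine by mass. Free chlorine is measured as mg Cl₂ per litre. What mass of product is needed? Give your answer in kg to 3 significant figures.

Volume: 237 m³ = 237,000 L.
Chlorine deficit: 6.6 − 0.8 = 5.8 ppm = 5.8 mg/L as Cl₂.
Cl₂ equivalent needed: 5.8 mg/L × 237,000 L = 1,375,000 mg = 1375 g.
Product at 58.3% available chlorine: 1375 / 0.583 = 2358 g.

2.36 kg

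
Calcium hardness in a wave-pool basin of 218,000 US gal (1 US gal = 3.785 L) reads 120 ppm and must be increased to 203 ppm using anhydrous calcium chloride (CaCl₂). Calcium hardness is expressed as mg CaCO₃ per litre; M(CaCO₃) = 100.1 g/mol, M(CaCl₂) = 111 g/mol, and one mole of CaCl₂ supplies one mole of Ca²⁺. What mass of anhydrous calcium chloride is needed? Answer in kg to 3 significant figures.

75.9 kg

Volume: 218,000 US gal × 3.785 L/gal = 825,130 L.
Hardness to add: (203 − 120) = 83 mg/L as CaCO₃ × 825,130 L = 68,490 g as CaCO₃.
Moles of Ca²⁺ (1 mol Ca²⁺ ≡ 1 mol CaCO₃): 68,490 / 100.1 g/mol = 684.2 mol.
Mass of CaCl₂: 684.2 × 111 = 75,940 g.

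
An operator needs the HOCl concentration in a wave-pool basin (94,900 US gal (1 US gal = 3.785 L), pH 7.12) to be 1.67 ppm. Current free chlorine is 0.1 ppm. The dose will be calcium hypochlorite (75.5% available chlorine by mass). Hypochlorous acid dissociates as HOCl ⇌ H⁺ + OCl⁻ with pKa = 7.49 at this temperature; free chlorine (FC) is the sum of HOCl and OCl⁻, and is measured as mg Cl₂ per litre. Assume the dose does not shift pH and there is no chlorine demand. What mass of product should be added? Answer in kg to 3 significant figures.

1.09 kg

Volume: 94,900 US gal × 3.785 L/gal = 359,196 L.
[OCl⁻]/[HOCl] = 10^(pH − pKa) = 10^(7.12 − 7.49) = 0.4266; fraction as HOCl = 1/(1 + 0.4266) = 0.701.
Free chlorine required for 1.67 ppm HOCl: 1.67 / 0.701 = 2.382 ppm.
FC to add: 2.382 − 0.1 = 2.282 mg/L as Cl₂.
Cl₂ equivalent: 2.282 mg/L × 359,196 L = 819.8 g.
Product at 75.5% available Cl: 819.8 / 0.755 = 1086 g.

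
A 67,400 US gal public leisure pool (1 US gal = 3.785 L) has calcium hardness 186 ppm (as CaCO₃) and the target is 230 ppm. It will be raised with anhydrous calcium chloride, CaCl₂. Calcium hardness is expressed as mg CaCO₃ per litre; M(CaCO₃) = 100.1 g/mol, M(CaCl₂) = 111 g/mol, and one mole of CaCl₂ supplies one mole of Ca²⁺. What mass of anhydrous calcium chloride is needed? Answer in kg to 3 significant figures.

12.4 kg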